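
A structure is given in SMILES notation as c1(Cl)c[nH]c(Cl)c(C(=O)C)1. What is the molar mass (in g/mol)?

Atom tally by fragment:
  pyrrole ring core → C:4 H:5 N:1
  (− 3 ring H displaced by substituents)
  + Cl → Cl:1
  + Cl → Cl:1
  + COCH3 → C:2 H:3 O:1
Element totals:
  C: 6
  H: 5
  Cl: 2
  N: 1
  O: 1
Molecular formula: C6H5Cl2NO.
  M = 6(12.011) + 5(1.008) + 2(35.45) + 14.007 + 15.999
    = 72.066 + 5.040 + 70.900 + 14.007 + 15.999 = 178.012

178.01 g/mol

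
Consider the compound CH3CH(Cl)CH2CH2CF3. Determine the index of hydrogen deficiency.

0

Atom tally by fragment:
  CH3 → C:1 H:3
  CH(Cl) → C:1 H:1 Cl:1
  CH2 → C:1 H:2
  CH2CF3 → C:2 H:2 F:3
Element totals:
  C: 5
  H: 8
  Cl: 1
  F: 3
Molecular formula: C5H8ClF3.
DoU = (2C + 2 + N − H − X) / 2 = (2·5 + 2 + 0 − 8 − 4) / 2 = 0.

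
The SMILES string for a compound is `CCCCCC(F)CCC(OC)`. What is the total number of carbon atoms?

10

Atom tally by fragment:
  CH3 → C:1 H:3
  CH2 → C:1 H:2
  CH2 → C:1 H:2
  CH2 → C:1 H:2
  CH2 → C:1 H:2
  CH(F) → C:1 H:1 F:1
  CH2 → C:1 H:2
  CH2 → C:1 H:2
  CH2OCH3 → C:2 H:5 O:1
Element totals:
  C: 10
  H: 21
  F: 1
  O: 1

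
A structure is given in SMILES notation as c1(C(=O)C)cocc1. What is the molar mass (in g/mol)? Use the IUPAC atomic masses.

110.11 g/mol

Atom tally by fragment:
  furan ring core → C:4 H:4 O:1
  (− 1 ring H displaced by substituents)
  + COCH3 → C:2 H:3 O:1
Element totals:
  C: 6
  H: 6
  O: 2
Molecular formula: C6H6O2.
  M = 6(12.011) + 6(1.008) + 2(15.999)
    = 72.066 + 6.048 + 31.998 = 110.112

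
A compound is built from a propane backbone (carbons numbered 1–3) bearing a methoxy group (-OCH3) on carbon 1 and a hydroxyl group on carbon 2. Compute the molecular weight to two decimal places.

90.12 g/mol

Atom tally by fragment:
  CH3OCH2 → C:2 H:5 O:1
  CH(OH) → C:1 H:2 O:1
  CH3 → C:1 H:3
Element totals:
  C: 4
  H: 10
  O: 2
Molecular formula: C4H10O2.
  M = 4(12.011) + 10(1.008) + 2(15.999)
    = 48.044 + 10.080 + 31.998 = 90.122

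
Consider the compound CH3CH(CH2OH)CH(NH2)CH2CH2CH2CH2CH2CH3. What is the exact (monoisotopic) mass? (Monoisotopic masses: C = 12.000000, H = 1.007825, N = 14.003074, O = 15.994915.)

Element totals:
  C: 10
  H: 23
  N: 1
  O: 1
Molecular formula: C10H23NO.
  M = 10(12.0) + 23(1.007825) + 14.003074 + 15.994915
    = 120.000000 + 23.179975 + 14.003074 + 15.994915 = 173.177964

173.1780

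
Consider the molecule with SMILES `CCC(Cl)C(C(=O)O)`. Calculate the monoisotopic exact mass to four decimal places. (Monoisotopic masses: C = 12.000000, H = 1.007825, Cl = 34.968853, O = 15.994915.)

136.0291

Atom tally by fragment:
  CH3 → C:1 H:3
  CH2 → C:1 H:2
  CH(Cl) → C:1 H:1 Cl:1
  CH2COOH → C:2 H:3 O:2
Element totals:
  C: 5
  H: 9
  Cl: 1
  O: 2
Molecular formula: C5H9ClO2.
  M = 5(12.0) + 9(1.007825) + 34.968853 + 2(15.994915)
    = 60.000000 + 9.070425 + 34.968853 + 31.989830 = 136.029108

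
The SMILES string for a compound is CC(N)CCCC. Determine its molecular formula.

C6H15N

Atom tally by fragment:
  CH3 → C:1 H:3
  CH(NH2) → C:1 H:3 N:1
  CH2 → C:1 H:2
  CH2 → C:1 H:2
  CH2 → C:1 H:2
  CH3 → C:1 H:3
Element totals:
  C: 6
  H: 15
  N: 1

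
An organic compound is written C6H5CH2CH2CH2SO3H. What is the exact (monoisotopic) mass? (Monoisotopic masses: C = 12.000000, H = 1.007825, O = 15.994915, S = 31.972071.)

200.0507

Element totals:
  C: 9
  H: 12
  O: 3
  S: 1
Molecular formula: C9H12O3S.
  M = 9(12.0) + 12(1.007825) + 3(15.994915) + 31.972071
    = 108.000000 + 12.093900 + 47.984745 + 31.972071 = 200.050716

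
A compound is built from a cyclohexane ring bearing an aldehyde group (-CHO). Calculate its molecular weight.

112.17 g/mol

Atom tally by fragment:
  cyclohexane ring core → C:6 H:12
  (− 1 ring H displaced by substituents)
  + CHO → C:1 H:1 O:1
Element totals:
  C: 7
  H: 12
  O: 1
Molecular formula: C7H12O.
  M = 7(12.011) + 12(1.008) + 15.999
    = 84.077 + 12.096 + 15.999 = 112.172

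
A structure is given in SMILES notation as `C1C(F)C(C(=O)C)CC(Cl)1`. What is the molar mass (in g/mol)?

Atom tally by fragment:
  cyclopentane ring core → C:5 H:10
  (− 3 ring H displaced by substituents)
  + F → F:1
  + COCH3 → C:2 H:3 O:1
  + Cl → Cl:1
Element totals:
  C: 7
  H: 10
  Cl: 1
  F: 1
  O: 1
Molecular formula: C7H10ClFO.
  M = 7(12.011) + 10(1.008) + 35.45 + 18.998 + 15.999
    = 84.077 + 10.080 + 35.450 + 18.998 + 15.999 = 164.604

164.60 g/mol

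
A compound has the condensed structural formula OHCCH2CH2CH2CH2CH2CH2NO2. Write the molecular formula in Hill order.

C7H13NO3

Element totals:
  C: 7
  H: 13
  N: 1
  O: 3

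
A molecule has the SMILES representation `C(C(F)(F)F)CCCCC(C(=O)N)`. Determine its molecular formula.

Atom tally by fragment:
  F3CCH2 → C:2 H:2 F:3
  CH2 → C:1 H:2
  CH2 → C:1 H:2
  CH2 → C:1 H:2
  CH2 → C:1 H:2
  CH2CONH2 → C:2 H:4 O:1 N:1
Element totals:
  C: 8
  H: 14
  F: 3
  N: 1
  O: 1

C8H14F3NO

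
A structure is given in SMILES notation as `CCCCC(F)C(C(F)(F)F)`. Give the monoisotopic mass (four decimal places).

172.0875

Atom tally by fragment:
  CH3 → C:1 H:3
  CH2 → C:1 H:2
  CH2 → C:1 H:2
  CH2 → C:1 H:2
  CH(F) → C:1 H:1 F:1
  CH2CF3 → C:2 H:2 F:3
Element totals:
  C: 7
  H: 12
  F: 4
Molecular formula: C7H12F4.
  M = 7(12.0) + 12(1.007825) + 4(18.998403)
    = 84.000000 + 12.093900 + 75.993612 = 172.087512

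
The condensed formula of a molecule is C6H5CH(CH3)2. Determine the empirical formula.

Atom tally by fragment:
  benzene ring core → C:6 H:6
  (− 1 ring H displaced by substituents)
  + CH(CH3)2 → C:3 H:7
Element totals:
  C: 9
  H: 12
Molecular formula: C9H12.
gcd of subscripts = 3; dividing each by 3:
  C: 9/3 = 3
  H: 12/3 = 4

C3H4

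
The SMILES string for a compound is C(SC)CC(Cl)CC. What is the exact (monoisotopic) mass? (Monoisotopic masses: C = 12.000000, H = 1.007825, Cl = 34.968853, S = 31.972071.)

152.0426

Atom tally by fragment:
  CH3SCH2 → C:2 H:5 S:1
  CH2 → C:1 H:2
  CH(Cl) → C:1 H:1 Cl:1
  CH2 → C:1 H:2
  CH3 → C:1 H:3
Element totals:
  C: 6
  H: 13
  Cl: 1
  S: 1
Molecular formula: C6H13ClS.
  M = 6(12.0) + 13(1.007825) + 34.968853 + 31.972071
    = 72.000000 + 13.101725 + 34.968853 + 31.972071 = 152.042649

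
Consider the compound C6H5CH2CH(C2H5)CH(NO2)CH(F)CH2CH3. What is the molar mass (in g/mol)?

Atom tally by fragment:
  C6H5CH2 → C:7 H:7
  CH(C2H5) → C:3 H:6
  CH(NO2) → C:1 H:1 N:1 O:2
  CH(F) → C:1 H:1 F:1
  CH2 → C:1 H:2
  CH3 → C:1 H:3
Element totals:
  C: 14
  H: 20
  F: 1
  N: 1
  O: 2
Molecular formula: C14H20FNO2.
  M = 14(12.011) + 20(1.008) + 18.998 + 14.007 + 2(15.999)
    = 168.154 + 20.160 + 18.998 + 14.007 + 31.998 = 253.317

253.32 g/mol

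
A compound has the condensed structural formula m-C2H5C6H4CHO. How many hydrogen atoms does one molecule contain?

Element totals:
  C: 9
  H: 10
  O: 1

10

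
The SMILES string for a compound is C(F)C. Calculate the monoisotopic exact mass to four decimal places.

48.0375

Atom tally by fragment:
  FCH2 → C:1 H:2 F:1
  CH3 → C:1 H:3
Element totals:
  C: 2
  H: 5
  F: 1
Molecular formula: C2H5F.
  M = 2(12.0) + 5(1.007825) + 18.998403
    = 24.000000 + 5.039125 + 18.998403 = 48.037528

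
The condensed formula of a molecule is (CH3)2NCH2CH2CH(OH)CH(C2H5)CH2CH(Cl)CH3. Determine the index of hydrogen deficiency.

Atom tally by fragment:
  (CH3)2NCH2 → C:3 H:8 N:1
  CH2 → C:1 H:2
  CH(OH) → C:1 H:2 O:1
  CH(C2H5) → C:3 H:6
  CH2 → C:1 H:2
  CH(Cl) → C:1 H:1 Cl:1
  CH3 → C:1 H:3
Element totals:
  C: 11
  H: 24
  Cl: 1
  N: 1
  O: 1
Molecular formula: C11H24ClNO.
DoU = (2C + 2 + N − H − X) / 2 = (2·11 + 2 + 1 − 24 − 1) / 2 = 0.

0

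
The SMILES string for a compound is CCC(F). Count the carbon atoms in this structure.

Atom tally by fragment:
  CH3 → C:1 H:3
  CH2 → C:1 H:2
  CH2F → C:1 H:2 F:1
Element totals:
  C: 3
  H: 7
  F: 1

3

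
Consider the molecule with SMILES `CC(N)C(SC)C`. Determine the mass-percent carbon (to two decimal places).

Atom tally by fragment:
  CH3 → C:1 H:3
  CH(NH2) → C:1 H:3 N:1
  CH(SCH3) → C:2 H:4 S:1
  CH3 → C:1 H:3
Element totals:
  C: 5
  H: 13
  N: 1
  S: 1
Molecular formula: C5H13NS.
Molar mass = 119.226 g/mol.
Mass from C: 5 × 12.011 = 60.055 g/mol.
%C = 60.055 / 119.226 × 100 = 50.37%.

50.37%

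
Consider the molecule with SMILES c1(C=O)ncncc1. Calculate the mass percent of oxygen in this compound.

14.80%

Atom tally by fragment:
  pyrimidine ring core → C:4 H:4 N:2
  (− 1 ring H displaced by substituents)
  + CHO → C:1 H:1 O:1
Element totals:
  C: 5
  H: 4
  N: 2
  O: 1
Molecular formula: C5H4N2O.
Molar mass = 108.100 g/mol.
Mass from O: 1 × 15.999 = 15.999 g/mol.
%O = 15.999 / 108.100 × 100 = 14.80%.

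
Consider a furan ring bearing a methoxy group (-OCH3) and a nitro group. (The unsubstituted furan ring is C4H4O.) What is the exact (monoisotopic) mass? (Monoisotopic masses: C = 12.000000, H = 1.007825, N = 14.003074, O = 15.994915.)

Atom tally by fragment:
  furan ring core → C:4 H:4 O:1
  (− 2 ring H displaced by substituents)
  + OCH3 → C:1 H:3 O:1
  + NO2 → N:1 O:2
Element totals:
  C: 5
  H: 5
  N: 1
  O: 4
Molecular formula: C5H5NO4.
  M = 5(12.0) + 5(1.007825) + 14.003074 + 4(15.994915)
    = 60.000000 + 5.039125 + 14.003074 + 63.979660 = 143.021859

143.0219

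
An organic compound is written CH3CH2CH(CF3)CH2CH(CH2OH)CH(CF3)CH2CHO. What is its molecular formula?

Atom tally by fragment:
  CH3 → C:1 H:3
  CH2 → C:1 H:2
  CH(CF3) → C:2 H:1 F:3
  CH2 → C:1 H:2
  CH(CH2OH) → C:2 H:4 O:1
  CH(CF3) → C:2 H:1 F:3
  CH2CHO → C:2 H:3 O:1
Element totals:
  C: 11
  H: 16
  F: 6
  O: 2

C11H16F6O2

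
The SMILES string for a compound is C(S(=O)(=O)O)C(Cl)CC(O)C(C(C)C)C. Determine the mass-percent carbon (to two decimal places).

41.78%

Atom tally by fragment:
  HO3SCH2 → C:1 H:3 S:1 O:3
  CH(Cl) → C:1 H:1 Cl:1
  CH2 → C:1 H:2
  CH(OH) → C:1 H:2 O:1
  CH(CH(CH3)2) → C:4 H:8
  CH3 → C:1 H:3
Element totals:
  C: 9
  H: 19
  Cl: 1
  O: 4
  S: 1
Molecular formula: C9H19ClO4S.
Molar mass = 258.757 g/mol.
Mass from C: 9 × 12.011 = 108.099 g/mol.
%C = 108.099 / 258.757 × 100 = 41.78%.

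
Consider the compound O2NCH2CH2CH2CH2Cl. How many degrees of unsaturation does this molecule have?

Atom tally by fragment:
  O2NCH2 → C:1 H:2 N:1 O:2
  CH2 → C:1 H:2
  CH2 → C:1 H:2
  CH2Cl → C:1 H:2 Cl:1
Element totals:
  C: 4
  H: 8
  Cl: 1
  N: 1
  O: 2
Molecular formula: C4H8ClNO2.
DoU = (2C + 2 + N − H − X) / 2 = (2·4 + 2 + 1 − 8 − 1) / 2 = 1.

1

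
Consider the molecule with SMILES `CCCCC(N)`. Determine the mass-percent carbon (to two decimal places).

68.90%

Atom tally by fragment:
  CH3 → C:1 H:3
  CH2 → C:1 H:2
  CH2 → C:1 H:2
  CH2 → C:1 H:2
  CH2NH2 → C:1 H:4 N:1
Element totals:
  C: 5
  H: 13
  N: 1
Molecular formula: C5H13N.
Molar mass = 87.166 g/mol.
Mass from C: 5 × 12.011 = 60.055 g/mol.
%C = 60.055 / 87.166 × 100 = 68.90%.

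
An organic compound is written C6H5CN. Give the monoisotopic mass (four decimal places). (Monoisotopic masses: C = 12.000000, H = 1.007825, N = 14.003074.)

103.0422

Atom tally by fragment:
  benzene ring core → C:6 H:6
  (− 1 ring H displaced by substituents)
  + CN → C:1 N:1
Element totals:
  C: 7
  H: 5
  N: 1
Molecular formula: C7H5N.
  M = 7(12.0) + 5(1.007825) + 14.003074
    = 84.000000 + 5.039125 + 14.003074 = 103.042199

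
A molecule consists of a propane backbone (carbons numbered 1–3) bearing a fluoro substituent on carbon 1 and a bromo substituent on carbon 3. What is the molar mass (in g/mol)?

140.98 g/mol

Atom tally by fragment:
  FCH2 → C:1 H:2 F:1
  CH2 → C:1 H:2
  CH2Br → C:1 H:2 Br:1
Element totals:
  C: 3
  H: 6
  Br: 1
  F: 1
Molecular formula: C3H6BrF.
  M = 3(12.011) + 6(1.008) + 79.904 + 18.998
    = 36.033 + 6.048 + 79.904 + 18.998 = 140.983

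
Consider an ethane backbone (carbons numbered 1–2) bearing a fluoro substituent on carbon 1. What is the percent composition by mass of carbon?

Atom tally by fragment:
  FCH2 → C:1 H:2 F:1
  CH3 → C:1 H:3
Element totals:
  C: 2
  H: 5
  F: 1
Molecular formula: C2H5F.
Molar mass = 48.060 g/mol.
Mass from C: 2 × 12.011 = 24.022 g/mol.
%C = 24.022 / 48.060 × 100 = 49.98%.

49.98%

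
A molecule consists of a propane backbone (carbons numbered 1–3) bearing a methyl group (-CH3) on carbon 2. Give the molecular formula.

C4H10

Atom tally by fragment:
  CH3 → C:1 H:3
  CH(CH3) → C:2 H:4
  CH3 → C:1 H:3
Element totals:
  C: 4
  H: 10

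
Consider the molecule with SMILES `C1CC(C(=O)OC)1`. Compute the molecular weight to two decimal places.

100.12 g/mol

Atom tally by fragment:
  cyclopropane ring core → C:3 H:6
  (− 1 ring H displaced by substituents)
  + COOCH3 → C:2 H:3 O:2
Element totals:
  C: 5
  H: 8
  O: 2
Molecular formula: C5H8O2.
  M = 5(12.011) + 8(1.008) + 2(15.999)
    = 60.055 + 8.064 + 31.998 = 100.117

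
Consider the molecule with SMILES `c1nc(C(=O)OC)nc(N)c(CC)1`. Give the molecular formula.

C8H11N3O2

Atom tally by fragment:
  pyrimidine ring core → C:4 H:4 N:2
  (− 3 ring H displaced by substituents)
  + COOCH3 → C:2 H:3 O:2
  + NH2 → N:1 H:2
  + C2H5 → C:2 H:5
Element totals:
  C: 8
  H: 11
  N: 3
  O: 2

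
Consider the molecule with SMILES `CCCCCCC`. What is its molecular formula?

Atom tally by fragment:
  CH3 → C:1 H:3
  CH2 → C:1 H:2
  CH2 → C:1 H:2
  CH2 → C:1 H:2
  CH2 → C:1 H:2
  CH2 → C:1 H:2
  CH3 → C:1 H:3
Element totals:
  C: 7
  H: 16

C7H16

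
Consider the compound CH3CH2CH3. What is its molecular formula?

Element totals:
  C: 3
  H: 8

C3H8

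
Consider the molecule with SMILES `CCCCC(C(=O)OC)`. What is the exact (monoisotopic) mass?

130.0994

Atom tally by fragment:
  CH3 → C:1 H:3
  CH2 → C:1 H:2
  CH2 → C:1 H:2
  CH2 → C:1 H:2
  CH2COOCH3 → C:3 H:5 O:2
Element totals:
  C: 7
  H: 14
  O: 2
Molecular formula: C7H14O2.
  M = 7(12.0) + 14(1.007825) + 2(15.994915)
    = 84.000000 + 14.109550 + 31.989830 = 130.099380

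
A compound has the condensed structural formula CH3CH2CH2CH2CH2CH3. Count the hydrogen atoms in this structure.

Element totals:
  C: 6
  H: 14

14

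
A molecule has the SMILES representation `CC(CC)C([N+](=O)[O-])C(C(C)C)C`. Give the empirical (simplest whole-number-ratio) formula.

Atom tally by fragment:
  CH3 → C:1 H:3
  CH(C2H5) → C:3 H:6
  CH(NO2) → C:1 H:1 N:1 O:2
  CH(CH(CH3)2) → C:4 H:8
  CH3 → C:1 H:3
Element totals:
  C: 10
  H: 21
  N: 1
  O: 2
Molecular formula: C10H21NO2.
gcd of subscripts (10, 21, 1, 2) = 1, so the empirical formula equals the molecular formula.

C10H21NO2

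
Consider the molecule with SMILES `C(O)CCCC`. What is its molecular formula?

Atom tally by fragment:
  HOCH2 → C:1 H:3 O:1
  CH2 → C:1 H:2
  CH2 → C:1 H:2
  CH2 → C:1 H:2
  CH3 → C:1 H:3
Element totals:
  C: 5
  H: 12
  O: 1

C5H12O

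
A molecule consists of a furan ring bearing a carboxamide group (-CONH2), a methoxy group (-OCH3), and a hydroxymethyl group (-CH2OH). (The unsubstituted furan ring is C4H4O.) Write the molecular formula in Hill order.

Atom tally by fragment:
  furan ring core → C:4 H:4 O:1
  (− 3 ring H displaced by substituents)
  + CONH2 → C:1 H:2 O:1 N:1
  + OCH3 → C:1 H:3 O:1
  + CH2OH → C:1 H:3 O:1
Element totals:
  C: 7
  H: 9
  N: 1
  O: 4

C7H9NO4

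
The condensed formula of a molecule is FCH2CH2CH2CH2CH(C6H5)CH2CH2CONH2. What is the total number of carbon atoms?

14

Atom tally by fragment:
  FCH2 → C:1 H:2 F:1
  CH2 → C:1 H:2
  CH2 → C:1 H:2
  CH2 → C:1 H:2
  CH(C6H5) → C:7 H:6
  CH2 → C:1 H:2
  CH2CONH2 → C:2 H:4 O:1 N:1
Element totals:
  C: 14
  H: 20
  F: 1
  N: 1
  O: 1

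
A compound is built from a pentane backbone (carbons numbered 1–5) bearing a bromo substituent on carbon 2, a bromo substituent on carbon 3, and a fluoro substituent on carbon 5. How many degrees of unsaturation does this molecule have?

0

Atom tally by fragment:
  CH3 → C:1 H:3
  CH(Br) → C:1 H:1 Br:1
  CH(Br) → C:1 H:1 Br:1
  CH2 → C:1 H:2
  CH2F → C:1 H:2 F:1
Element totals:
  C: 5
  H: 9
  Br: 2
  F: 1
Molecular formula: C5H9Br2F.
DoU = (2C + 2 + N − H − X) / 2 = (2·5 + 2 + 0 − 9 − 3) / 2 = 0.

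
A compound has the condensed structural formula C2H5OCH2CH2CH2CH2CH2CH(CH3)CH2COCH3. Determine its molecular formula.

C12H24O2

Element totals:
  C: 12
  H: 24
  O: 2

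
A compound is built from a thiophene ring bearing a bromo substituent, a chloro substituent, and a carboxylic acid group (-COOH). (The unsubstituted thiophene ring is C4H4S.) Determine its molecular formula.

C5H2BrClO2S

Atom tally by fragment:
  thiophene ring core → C:4 H:4 S:1
  (− 3 ring H displaced by substituents)
  + Br → Br:1
  + Cl → Cl:1
  + COOH → C:1 H:1 O:2
Element totals:
  C: 5
  H: 2
  Br: 1
  Cl: 1
  O: 2
  S: 1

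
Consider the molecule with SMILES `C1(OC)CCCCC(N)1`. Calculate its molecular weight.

129.20 g/mol

Atom tally by fragment:
  cyclohexane ring core → C:6 H:12
  (− 2 ring H displaced by substituents)
  + OCH3 → C:1 H:3 O:1
  + NH2 → N:1 H:2
Element totals:
  C: 7
  H: 15
  N: 1
  O: 1
Molecular formula: C7H15NO.
  M = 7(12.011) + 15(1.008) + 14.007 + 15.999
    = 84.077 + 15.120 + 14.007 + 15.999 = 129.203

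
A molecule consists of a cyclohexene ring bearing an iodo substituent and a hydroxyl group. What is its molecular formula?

C6H9IO

Atom tally by fragment:
  cyclohexene ring core → C:6 H:10
  (− 2 ring H displaced by substituents)
  + I → I:1
  + OH → O:1 H:1
Element totals:
  C: 6
  H: 9
  I: 1
  O: 1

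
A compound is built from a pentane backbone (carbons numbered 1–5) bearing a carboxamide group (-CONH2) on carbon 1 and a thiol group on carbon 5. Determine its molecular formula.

C6H13NOS

Atom tally by fragment:
  H2NOCCH2 → C:2 H:4 O:1 N:1
  CH2 → C:1 H:2
  CH2 → C:1 H:2
  CH2 → C:1 H:2
  CH2SH → C:1 H:3 S:1
Element totals:
  C: 6
  H: 13
  N: 1
  O: 1
  S: 1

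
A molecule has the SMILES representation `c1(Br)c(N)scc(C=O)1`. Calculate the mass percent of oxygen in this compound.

Atom tally by fragment:
  thiophene ring core → C:4 H:4 S:1
  (− 3 ring H displaced by substituents)
  + Br → Br:1
  + NH2 → N:1 H:2
  + CHO → C:1 H:1 O:1
Element totals:
  C: 5
  H: 4
  Br: 1
  N: 1
  O: 1
  S: 1
Molecular formula: C5H4BrNOS.
Molar mass = 206.057 g/mol.
Mass from O: 1 × 15.999 = 15.999 g/mol.
%O = 15.999 / 206.057 × 100 = 7.76%.

7.76%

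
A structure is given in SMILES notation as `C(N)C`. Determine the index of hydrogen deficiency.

0

Atom tally by fragment:
  H2NCH2 → C:1 H:4 N:1
  CH3 → C:1 H:3
Element totals:
  C: 2
  H: 7
  N: 1
Molecular formula: C2H7N.
DoU = (2C + 2 + N − H − X) / 2 = (2·2 + 2 + 1 − 7 − 0) / 2 = 0.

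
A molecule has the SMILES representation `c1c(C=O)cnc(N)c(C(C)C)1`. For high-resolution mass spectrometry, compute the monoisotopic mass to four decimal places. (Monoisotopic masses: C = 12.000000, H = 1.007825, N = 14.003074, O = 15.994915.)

Atom tally by fragment:
  pyridine ring core → C:5 H:5 N:1
  (− 3 ring H displaced by substituents)
  + CHO → C:1 H:1 O:1
  + NH2 → N:1 H:2
  + CH(CH3)2 → C:3 H:7
Element totals:
  C: 9
  H: 12
  N: 2
  O: 1
Molecular formula: C9H12N2O.
  M = 9(12.0) + 12(1.007825) + 2(14.003074) + 15.994915
    = 108.000000 + 12.093900 + 28.006148 + 15.994915 = 164.094963

164.0950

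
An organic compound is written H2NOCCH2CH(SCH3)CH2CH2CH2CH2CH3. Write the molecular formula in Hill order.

C9H19NOS

Atom tally by fragment:
  H2NOCCH2 → C:2 H:4 O:1 N:1
  CH(SCH3) → C:2 H:4 S:1
  CH2 → C:1 H:2
  CH2 → C:1 H:2
  CH2 → C:1 H:2
  CH2 → C:1 H:2
  CH3 → C:1 H:3
Element totals:
  C: 9
  H: 19
  N: 1
  O: 1
  S: 1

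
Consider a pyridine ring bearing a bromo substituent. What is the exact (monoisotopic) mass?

156.9527

Atom tally by fragment:
  pyridine ring core → C:5 H:5 N:1
  (− 1 ring H displaced by substituents)
  + Br → Br:1
Element totals:
  C: 5
  H: 4
  Br: 1
  N: 1
Molecular formula: C5H4BrN.
  M = 5(12.0) + 4(1.007825) + 78.918338 + 14.003074
    = 60.000000 + 4.031300 + 78.918338 + 14.003074 = 156.952712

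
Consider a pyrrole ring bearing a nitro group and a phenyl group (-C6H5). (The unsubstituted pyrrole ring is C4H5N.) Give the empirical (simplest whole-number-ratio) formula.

C5H4NO

Atom tally by fragment:
  pyrrole ring core → C:4 H:5 N:1
  (− 2 ring H displaced by substituents)
  + NO2 → N:1 O:2
  + C6H5 → C:6 H:5
Element totals:
  C: 10
  H: 8
  N: 2
  O: 2
Molecular formula: C10H8N2O2.
gcd of subscripts = 2; dividing each by 2:
  C: 10/2 = 5
  H: 8/2 = 4
  N: 2/2 = 1
  O: 2/2 = 1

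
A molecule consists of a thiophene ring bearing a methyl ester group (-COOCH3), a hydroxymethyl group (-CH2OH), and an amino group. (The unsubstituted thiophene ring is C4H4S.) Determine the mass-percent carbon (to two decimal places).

Atom tally by fragment:
  thiophene ring core → C:4 H:4 S:1
  (− 3 ring H displaced by substituents)
  + COOCH3 → C:2 H:3 O:2
  + CH2OH → C:1 H:3 O:1
  + NH2 → N:1 H:2
Element totals:
  C: 7
  H: 9
  N: 1
  O: 3
  S: 1
Molecular formula: C7H9NO3S.
Molar mass = 187.213 g/mol.
Mass from C: 7 × 12.011 = 84.077 g/mol.
%C = 84.077 / 187.213 × 100 = 44.91%.

44.91%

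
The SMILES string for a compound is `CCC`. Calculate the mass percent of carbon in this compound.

81.71%

Atom tally by fragment:
  CH3 → C:1 H:3
  CH2 → C:1 H:2
  CH3 → C:1 H:3
Element totals:
  C: 3
  H: 8
Molecular formula: C3H8.
Molar mass = 44.097 g/mol.
Mass from C: 3 × 12.011 = 36.033 g/mol.
%C = 36.033 / 44.097 × 100 = 81.71%.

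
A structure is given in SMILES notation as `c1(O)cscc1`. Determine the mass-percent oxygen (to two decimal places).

15.98%

Atom tally by fragment:
  thiophene ring core → C:4 H:4 S:1
  (− 1 ring H displaced by substituents)
  + OH → O:1 H:1
Element totals:
  C: 4
  H: 4
  O: 1
  S: 1
Molecular formula: C4H4OS.
Molar mass = 100.135 g/mol.
Mass from O: 1 × 15.999 = 15.999 g/mol.
%O = 15.999 / 100.135 × 100 = 15.98%.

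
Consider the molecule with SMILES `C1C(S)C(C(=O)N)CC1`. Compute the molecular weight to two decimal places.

145.22 g/mol

Atom tally by fragment:
  cyclopentane ring core → C:5 H:10
  (− 2 ring H displaced by substituents)
  + SH → S:1 H:1
  + CONH2 → C:1 H:2 O:1 N:1
Element totals:
  C: 6
  H: 11
  N: 1
  O: 1
  S: 1
Molecular formula: C6H11NOS.
  M = 6(12.011) + 11(1.008) + 14.007 + 15.999 + 32.06
    = 72.066 + 11.088 + 14.007 + 15.999 + 32.060 = 145.220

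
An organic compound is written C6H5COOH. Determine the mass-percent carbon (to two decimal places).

Atom tally by fragment:
  benzene ring core → C:6 H:6
  (− 1 ring H displaced by substituents)
  + COOH → C:1 H:1 O:2
Element totals:
  C: 7
  H: 6
  O: 2
Molecular formula: C7H6O2.
Molar mass = 122.123 g/mol.
Mass from C: 7 × 12.011 = 84.077 g/mol.
%C = 84.077 / 122.123 × 100 = 68.85%.

68.85%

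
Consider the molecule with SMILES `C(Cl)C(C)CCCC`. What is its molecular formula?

Atom tally by fragment:
  ClCH2 → C:1 H:2 Cl:1
  CH(CH3) → C:2 H:4
  CH2 → C:1 H:2
  CH2 → C:1 H:2
  CH2 → C:1 H:2
  CH3 → C:1 H:3
Element totals:
  C: 7
  H: 15
  Cl: 1

C7H15Cl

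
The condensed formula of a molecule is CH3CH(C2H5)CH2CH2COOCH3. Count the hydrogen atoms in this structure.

16

Atom tally by fragment:
  CH3 → C:1 H:3
  CH(C2H5) → C:3 H:6
  CH2 → C:1 H:2
  CH2COOCH3 → C:3 H:5 O:2
Element totals:
  C: 8
  H: 16
  O: 2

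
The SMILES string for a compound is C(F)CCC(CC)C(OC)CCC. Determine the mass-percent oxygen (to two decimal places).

Atom tally by fragment:
  FCH2 → C:1 H:2 F:1
  CH2 → C:1 H:2
  CH2 → C:1 H:2
  CH(C2H5) → C:3 H:6
  CH(OCH3) → C:2 H:4 O:1
  CH2 → C:1 H:2
  CH2 → C:1 H:2
  CH3 → C:1 H:3
Element totals:
  C: 11
  H: 23
  F: 1
  O: 1
Molecular formula: C11H23FO.
Molar mass = 190.302 g/mol.
Mass from O: 1 × 15.999 = 15.999 g/mol.
%O = 15.999 / 190.302 × 100 = 8.41%.

8.41%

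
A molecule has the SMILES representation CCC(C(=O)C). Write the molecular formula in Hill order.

C5H10O

Atom tally by fragment:
  CH3 → C:1 H:3
  CH2 → C:1 H:2
  CH2COCH3 → C:3 H:5 O:1
Element totals:
  C: 5
  H: 10
  O: 1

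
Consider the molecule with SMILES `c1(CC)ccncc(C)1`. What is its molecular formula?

C8H11N

Atom tally by fragment:
  pyridine ring core → C:5 H:5 N:1
  (− 2 ring H displaced by substituents)
  + C2H5 → C:2 H:5
  + CH3 → C:1 H:3
Element totals:
  C: 8
  H: 11
  N: 1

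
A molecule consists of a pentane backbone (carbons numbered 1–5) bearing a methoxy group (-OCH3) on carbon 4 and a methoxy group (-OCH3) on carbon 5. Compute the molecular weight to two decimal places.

Atom tally by fragment:
  CH3 → C:1 H:3
  CH2 → C:1 H:2
  CH2 → C:1 H:2
  CH(OCH3) → C:2 H:4 O:1
  CH2OCH3 → C:2 H:5 O:1
Element totals:
  C: 7
  H: 16
  O: 2
Molecular formula: C7H16O2.
  M = 7(12.011) + 16(1.008) + 2(15.999)
    = 84.077 + 16.128 + 31.998 = 132.203

132.20 g/mol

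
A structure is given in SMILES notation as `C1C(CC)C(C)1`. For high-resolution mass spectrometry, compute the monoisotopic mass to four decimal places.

84.0939

Atom tally by fragment:
  cyclopropane ring core → C:3 H:6
  (− 2 ring H displaced by substituents)
  + C2H5 → C:2 H:5
  + CH3 → C:1 H:3
Element totals:
  C: 6
  H: 12
Molecular formula: C6H12.
  M = 6(12.0) + 12(1.007825)
    = 72.000000 + 12.093900 = 84.093900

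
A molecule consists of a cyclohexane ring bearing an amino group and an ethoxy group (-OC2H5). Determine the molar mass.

143.23 g/mol

Atom tally by fragment:
  cyclohexane ring core → C:6 H:12
  (− 2 ring H displaced by substituents)
  + NH2 → N:1 H:2
  + OC2H5 → C:2 H:5 O:1
Element totals:
  C: 8
  H: 17
  N: 1
  O: 1
Molecular formula: C8H17NO.
  M = 8(12.011) + 17(1.008) + 14.007 + 15.999
    = 96.088 + 17.136 + 14.007 + 15.999 = 143.230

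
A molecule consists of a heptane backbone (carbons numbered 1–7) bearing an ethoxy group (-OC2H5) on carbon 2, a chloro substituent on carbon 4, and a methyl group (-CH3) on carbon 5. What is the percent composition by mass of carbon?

Atom tally by fragment:
  CH3 → C:1 H:3
  CH(OC2H5) → C:3 H:6 O:1
  CH2 → C:1 H:2
  CH(Cl) → C:1 H:1 Cl:1
  CH(CH3) → C:2 H:4
  CH2 → C:1 H:2
  CH3 → C:1 H:3
Element totals:
  C: 10
  H: 21
  Cl: 1
  O: 1
Molecular formula: C10H21ClO.
Molar mass = 192.727 g/mol.
Mass from C: 10 × 12.011 = 120.110 g/mol.
%C = 120.110 / 192.727 × 100 = 62.32%.

62.32%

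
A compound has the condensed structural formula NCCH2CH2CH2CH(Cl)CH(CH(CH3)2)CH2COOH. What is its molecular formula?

Atom tally by fragment:
  NCCH2 → C:2 H:2 N:1
  CH2 → C:1 H:2
  CH2 → C:1 H:2
  CH(Cl) → C:1 H:1 Cl:1
  CH(CH(CH3)2) → C:4 H:8
  CH2COOH → C:2 H:3 O:2
Element totals:
  C: 11
  H: 18
  Cl: 1
  N: 1
  O: 2

C11H18ClNO2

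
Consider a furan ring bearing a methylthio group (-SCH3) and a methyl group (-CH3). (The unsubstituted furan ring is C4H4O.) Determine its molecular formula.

Atom tally by fragment:
  furan ring core → C:4 H:4 O:1
  (− 2 ring H displaced by substituents)
  + SCH3 → C:1 H:3 S:1
  + CH3 → C:1 H:3
Element totals:
  C: 6
  H: 8
  O: 1
  S: 1

C6H8OS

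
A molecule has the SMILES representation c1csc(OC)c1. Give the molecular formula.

C5H6OS

Atom tally by fragment:
  thiophene ring core → C:4 H:4 S:1
  (− 1 ring H displaced by substituents)
  + OCH3 → C:1 H:3 O:1
Element totals:
  C: 5
  H: 6
  O: 1
  S: 1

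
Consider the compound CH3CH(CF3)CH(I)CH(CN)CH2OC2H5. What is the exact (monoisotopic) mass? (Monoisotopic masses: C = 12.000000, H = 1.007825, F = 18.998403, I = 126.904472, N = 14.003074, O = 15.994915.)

Element totals:
  C: 9
  H: 13
  F: 3
  I: 1
  N: 1
  O: 1
Molecular formula: C9H13F3INO.
  M = 9(12.0) + 13(1.007825) + 3(18.998403) + 126.904472 + 14.003074 + 15.994915
    = 108.000000 + 13.101725 + 56.995209 + 126.904472 + 14.003074 + 15.994915 = 334.999395

334.9994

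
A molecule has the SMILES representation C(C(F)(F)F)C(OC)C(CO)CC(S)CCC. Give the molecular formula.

C11H21F3O2S

Atom tally by fragment:
  F3CCH2 → C:2 H:2 F:3
  CH(OCH3) → C:2 H:4 O:1
  CH(CH2OH) → C:2 H:4 O:1
  CH2 → C:1 H:2
  CH(SH) → C:1 H:2 S:1
  CH2 → C:1 H:2
  CH2 → C:1 H:2
  CH3 → C:1 H:3
Element totals:
  C: 11
  H: 21
  F: 3
  O: 2
  S: 1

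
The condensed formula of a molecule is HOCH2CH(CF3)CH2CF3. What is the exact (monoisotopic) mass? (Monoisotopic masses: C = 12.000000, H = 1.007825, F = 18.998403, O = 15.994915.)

196.0323

Atom tally by fragment:
  HOCH2 → C:1 H:3 O:1
  CH(CF3) → C:2 H:1 F:3
  CH2CF3 → C:2 H:2 F:3
Element totals:
  C: 5
  H: 6
  F: 6
  O: 1
Molecular formula: C5H6F6O.
  M = 5(12.0) + 6(1.007825) + 6(18.998403) + 15.994915
    = 60.000000 + 6.046950 + 113.990418 + 15.994915 = 196.032283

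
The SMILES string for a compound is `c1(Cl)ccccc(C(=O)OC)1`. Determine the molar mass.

170.59 g/mol

Atom tally by fragment:
  benzene ring core → C:6 H:6
  (− 2 ring H displaced by substituents)
  + Cl → Cl:1
  + COOCH3 → C:2 H:3 O:2
Element totals:
  C: 8
  H: 7
  Cl: 1
  O: 2
Molecular formula: C8H7ClO2.
  M = 8(12.011) + 7(1.008) + 35.45 + 2(15.999)
    = 96.088 + 7.056 + 35.450 + 31.998 = 170.592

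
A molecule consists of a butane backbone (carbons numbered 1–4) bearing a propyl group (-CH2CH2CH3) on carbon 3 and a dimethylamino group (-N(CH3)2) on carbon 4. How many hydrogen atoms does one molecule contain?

21

Atom tally by fragment:
  CH3 → C:1 H:3
  CH2 → C:1 H:2
  CH(CH2CH2CH3) → C:4 H:8
  CH2N(CH3)2 → C:3 H:8 N:1
Element totals:
  C: 9
  H: 21
  N: 1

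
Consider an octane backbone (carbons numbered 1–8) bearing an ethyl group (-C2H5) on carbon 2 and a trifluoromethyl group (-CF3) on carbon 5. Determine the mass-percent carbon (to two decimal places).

Atom tally by fragment:
  CH3 → C:1 H:3
  CH(C2H5) → C:3 H:6
  CH2 → C:1 H:2
  CH2 → C:1 H:2
  CH(CF3) → C:2 H:1 F:3
  CH2 → C:1 H:2
  CH2 → C:1 H:2
  CH3 → C:1 H:3
Element totals:
  C: 11
  H: 21
  F: 3
Molecular formula: C11H21F3.
Molar mass = 210.283 g/mol.
Mass from C: 11 × 12.011 = 132.121 g/mol.
%C = 132.121 / 210.283 × 100 = 62.83%.

62.83%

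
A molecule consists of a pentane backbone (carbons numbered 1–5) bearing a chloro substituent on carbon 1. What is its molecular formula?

C5H11Cl

Atom tally by fragment:
  ClCH2 → C:1 H:2 Cl:1
  CH2 → C:1 H:2
  CH2 → C:1 H:2
  CH2 → C:1 H:2
  CH3 → C:1 H:3
Element totals:
  C: 5
  H: 11
  Cl: 1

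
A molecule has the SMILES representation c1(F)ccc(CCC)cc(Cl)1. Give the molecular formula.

C9H10ClF

Atom tally by fragment:
  benzene ring core → C:6 H:6
  (− 3 ring H displaced by substituents)
  + F → F:1
  + CH2CH2CH3 → C:3 H:7
  + Cl → Cl:1
Element totals:
  C: 9
  H: 10
  Cl: 1
  F: 1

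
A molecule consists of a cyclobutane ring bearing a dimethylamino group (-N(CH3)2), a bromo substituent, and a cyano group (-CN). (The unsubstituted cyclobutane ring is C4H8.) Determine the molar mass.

203.08 g/mol

Atom tally by fragment:
  cyclobutane ring core → C:4 H:8
  (− 3 ring H displaced by substituents)
  + N(CH3)2 → N:1 C:2 H:6
  + Br → Br:1
  + CN → C:1 N:1
Element totals:
  C: 7
  H: 11
  Br: 1
  N: 2
Molecular formula: C7H11BrN2.
  M = 7(12.011) + 11(1.008) + 79.904 + 2(14.007)
    = 84.077 + 11.088 + 79.904 + 28.014 = 203.083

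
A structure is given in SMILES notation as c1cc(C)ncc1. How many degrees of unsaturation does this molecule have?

4

Atom tally by fragment:
  pyridine ring core → C:5 H:5 N:1
  (− 1 ring H displaced by substituents)
  + CH3 → C:1 H:3
Element totals:
  C: 6
  H: 7
  N: 1
Molecular formula: C6H7N.
DoU = (2C + 2 + N − H − X) / 2 = (2·6 + 2 + 1 − 7 − 0) / 2 = 4.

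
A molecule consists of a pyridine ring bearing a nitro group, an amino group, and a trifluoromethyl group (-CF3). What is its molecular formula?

Atom tally by fragment:
  pyridine ring core → C:5 H:5 N:1
  (− 3 ring H displaced by substituents)
  + NO2 → N:1 O:2
  + NH2 → N:1 H:2
  + CF3 → C:1 F:3
Element totals:
  C: 6
  H: 4
  F: 3
  N: 3
  O: 2

C6H4F3N3O2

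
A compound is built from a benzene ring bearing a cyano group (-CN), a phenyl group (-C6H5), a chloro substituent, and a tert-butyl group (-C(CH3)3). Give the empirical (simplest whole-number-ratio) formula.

C17H16ClN

Atom tally by fragment:
  benzene ring core → C:6 H:6
  (− 4 ring H displaced by substituents)
  + CN → C:1 N:1
  + C6H5 → C:6 H:5
  + Cl → Cl:1
  + C(CH3)3 → C:4 H:9
Element totals:
  C: 17
  H: 16
  Cl: 1
  N: 1
Molecular formula: C17H16ClN.
gcd of subscripts (17, 1, 16, 1) = 1, so the empirical formula equals the molecular formula.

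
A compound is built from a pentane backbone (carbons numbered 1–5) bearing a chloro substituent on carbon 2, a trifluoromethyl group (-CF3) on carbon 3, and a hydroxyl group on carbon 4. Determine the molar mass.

Atom tally by fragment:
  CH3 → C:1 H:3
  CH(Cl) → C:1 H:1 Cl:1
  CH(CF3) → C:2 H:1 F:3
  CH(OH) → C:1 H:2 O:1
  CH3 → C:1 H:3
Element totals:
  C: 6
  H: 10
  Cl: 1
  F: 3
  O: 1
Molecular formula: C6H10ClF3O.
  M = 6(12.011) + 10(1.008) + 35.45 + 3(18.998) + 15.999
    = 72.066 + 10.080 + 35.450 + 56.994 + 15.999 = 190.589

190.59 g/mol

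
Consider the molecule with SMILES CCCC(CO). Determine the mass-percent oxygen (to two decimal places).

18.15%

Atom tally by fragment:
  CH3 → C:1 H:3
  CH2 → C:1 H:2
  CH2 → C:1 H:2
  CH2CH2OH → C:2 H:5 O:1
Element totals:
  C: 5
  H: 12
  O: 1
Molecular formula: C5H12O.
Molar mass = 88.150 g/mol.
Mass from O: 1 × 15.999 = 15.999 g/mol.
%O = 15.999 / 88.150 × 100 = 18.15%.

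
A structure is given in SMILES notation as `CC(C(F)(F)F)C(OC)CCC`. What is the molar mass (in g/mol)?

184.20 g/mol

Atom tally by fragment:
  CH3 → C:1 H:3
  CH(CF3) → C:2 H:1 F:3
  CH(OCH3) → C:2 H:4 O:1
  CH2 → C:1 H:2
  CH2 → C:1 H:2
  CH3 → C:1 H:3
Element totals:
  C: 8
  H: 15
  F: 3
  O: 1
Molecular formula: C8H15F3O.
  M = 8(12.011) + 15(1.008) + 3(18.998) + 15.999
    = 96.088 + 15.120 + 56.994 + 15.999 = 184.201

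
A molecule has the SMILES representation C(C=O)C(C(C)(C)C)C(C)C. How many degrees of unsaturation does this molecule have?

1

Atom tally by fragment:
  OHCCH2 → C:2 H:3 O:1
  CH(C(CH3)3) → C:5 H:10
  CH(CH3) → C:2 H:4
  CH3 → C:1 H:3
Element totals:
  C: 10
  H: 20
  O: 1
Molecular formula: C10H20O.
DoU = (2C + 2 + N − H − X) / 2 = (2·10 + 2 + 0 − 20 − 0) / 2 = 1.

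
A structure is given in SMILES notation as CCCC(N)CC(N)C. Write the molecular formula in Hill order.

C7H18N2

Atom tally by fragment:
  CH3 → C:1 H:3
  CH2 → C:1 H:2
  CH2 → C:1 H:2
  CH(NH2) → C:1 H:3 N:1
  CH2 → C:1 H:2
  CH(NH2) → C:1 H:3 N:1
  CH3 → C:1 H:3
Element totals:
  C: 7
  H: 18
  N: 2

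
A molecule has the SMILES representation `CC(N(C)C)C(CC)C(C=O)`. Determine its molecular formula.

Atom tally by fragment:
  CH3 → C:1 H:3
  CH(N(CH3)2) → C:3 H:7 N:1
  CH(C2H5) → C:3 H:6
  CH2CHO → C:2 H:3 O:1
Element totals:
  C: 9
  H: 19
  N: 1
  O: 1

C9H19NO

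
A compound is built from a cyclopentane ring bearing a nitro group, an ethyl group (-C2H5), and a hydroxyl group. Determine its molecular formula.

Atom tally by fragment:
  cyclopentane ring core → C:5 H:10
  (− 3 ring H displaced by substituents)
  + NO2 → N:1 O:2
  + C2H5 → C:2 H:5
  + OH → O:1 H:1
Element totals:
  C: 7
  H: 13
  N: 1
  O: 3

C7H13NO3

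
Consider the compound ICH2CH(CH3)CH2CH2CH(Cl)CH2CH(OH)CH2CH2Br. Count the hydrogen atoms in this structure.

Element totals:
  C: 10
  H: 19
  Br: 1
  Cl: 1
  I: 1
  O: 1

19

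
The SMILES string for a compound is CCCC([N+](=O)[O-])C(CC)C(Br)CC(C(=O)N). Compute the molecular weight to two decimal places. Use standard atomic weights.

Atom tally by fragment:
  CH3 → C:1 H:3
  CH2 → C:1 H:2
  CH2 → C:1 H:2
  CH(NO2) → C:1 H:1 N:1 O:2
  CH(C2H5) → C:3 H:6
  CH(Br) → C:1 H:1 Br:1
  CH2 → C:1 H:2
  CH2CONH2 → C:2 H:4 O:1 N:1
Element totals:
  C: 11
  H: 21
  Br: 1
  N: 2
  O: 3
Molecular formula: C11H21BrN2O3.
  M = 11(12.011) + 21(1.008) + 79.904 + 2(14.007) + 3(15.999)
    = 132.121 + 21.168 + 79.904 + 28.014 + 47.997 = 309.204

309.20 g/mol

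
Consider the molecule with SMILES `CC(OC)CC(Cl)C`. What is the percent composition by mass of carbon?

Atom tally by fragment:
  CH3 → C:1 H:3
  CH(OCH3) → C:2 H:4 O:1
  CH2 → C:1 H:2
  CH(Cl) → C:1 H:1 Cl:1
  CH3 → C:1 H:3
Element totals:
  C: 6
  H: 13
  Cl: 1
  O: 1
Molecular formula: C6H13ClO.
Molar mass = 136.619 g/mol.
Mass from C: 6 × 12.011 = 72.066 g/mol.
%C = 72.066 / 136.619 × 100 = 52.75%.

52.75%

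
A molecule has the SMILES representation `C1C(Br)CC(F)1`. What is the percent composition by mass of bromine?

52.23%

Atom tally by fragment:
  cyclobutane ring core → C:4 H:8
  (− 2 ring H displaced by substituents)
  + Br → Br:1
  + F → F:1
Element totals:
  C: 4
  H: 6
  Br: 1
  F: 1
Molecular formula: C4H6BrF.
Molar mass = 152.994 g/mol.
Mass from Br: 1 × 79.904 = 79.904 g/mol.
%Br = 79.904 / 152.994 × 100 = 52.23%.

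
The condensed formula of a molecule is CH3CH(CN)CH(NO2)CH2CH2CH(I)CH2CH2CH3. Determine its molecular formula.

Element totals:
  C: 10
  H: 17
  I: 1
  N: 2
  O: 2

C10H17IN2O2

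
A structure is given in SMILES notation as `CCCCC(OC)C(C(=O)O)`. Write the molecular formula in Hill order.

Atom tally by fragment:
  CH3 → C:1 H:3
  CH2 → C:1 H:2
  CH2 → C:1 H:2
  CH2 → C:1 H:2
  CH(OCH3) → C:2 H:4 O:1
  CH2COOH → C:2 H:3 O:2
Element totals:
  C: 8
  H: 16
  O: 3

C8H16O3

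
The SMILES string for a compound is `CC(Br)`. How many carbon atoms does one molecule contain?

Atom tally by fragment:
  CH3 → C:1 H:3
  CH2Br → C:1 H:2 Br:1
Element totals:
  C: 2
  H: 5
  Br: 1

2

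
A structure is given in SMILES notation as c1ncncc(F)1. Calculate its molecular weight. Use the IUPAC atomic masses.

Atom tally by fragment:
  pyrimidine ring core → C:4 H:4 N:2
  (− 1 ring H displaced by substituents)
  + F → F:1
Element totals:
  C: 4
  H: 3
  F: 1
  N: 2
Molecular formula: C4H3FN2.
  M = 4(12.011) + 3(1.008) + 18.998 + 2(14.007)
    = 48.044 + 3.024 + 18.998 + 28.014 = 98.080

98.08 g/mol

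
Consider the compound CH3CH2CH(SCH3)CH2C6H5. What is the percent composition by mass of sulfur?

17.78%

Element totals:
  C: 11
  H: 16
  S: 1
Molecular formula: C11H16S.
Molar mass = 180.309 g/mol.
Mass from S: 1 × 32.06 = 32.060 g/mol.
%S = 32.060 / 180.309 × 100 = 17.78%.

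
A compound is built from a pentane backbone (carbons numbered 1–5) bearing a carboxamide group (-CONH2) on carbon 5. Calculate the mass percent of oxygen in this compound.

Atom tally by fragment:
  CH3 → C:1 H:3
  CH2 → C:1 H:2
  CH2 → C:1 H:2
  CH2 → C:1 H:2
  CH2CONH2 → C:2 H:4 O:1 N:1
Element totals:
  C: 6
  H: 13
  N: 1
  O: 1
Molecular formula: C6H13NO.
Molar mass = 115.176 g/mol.
Mass from O: 1 × 15.999 = 15.999 g/mol.
%O = 15.999 / 115.176 × 100 = 13.89%.

13.89%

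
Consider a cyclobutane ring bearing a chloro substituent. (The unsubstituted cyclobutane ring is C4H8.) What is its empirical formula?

C4H7Cl

Atom tally by fragment:
  cyclobutane ring core → C:4 H:8
  (− 1 ring H displaced by substituents)
  + Cl → Cl:1
Element totals:
  C: 4
  H: 7
  Cl: 1
Molecular formula: C4H7Cl.
gcd of subscripts (4, 1, 7) = 1, so the empirical formula equals the molecular formula.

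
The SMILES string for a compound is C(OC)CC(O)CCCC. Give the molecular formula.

C8H18O2

Atom tally by fragment:
  CH3OCH2 → C:2 H:5 O:1
  CH2 → C:1 H:2
  CH(OH) → C:1 H:2 O:1
  CH2 → C:1 H:2
  CH2 → C:1 H:2
  CH2 → C:1 H:2
  CH3 → C:1 H:3
Element totals:
  C: 8
  H: 18
  O: 2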